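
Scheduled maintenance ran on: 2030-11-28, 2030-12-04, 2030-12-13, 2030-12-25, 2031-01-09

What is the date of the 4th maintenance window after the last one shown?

Intervals are 6, 9, 12, 15 days — an arithmetic progression with common difference 3.
Next gap: 18 days. 2031-01-09 + 18 days = 2031-01-27.
Next gap: 21 days. 2031-01-27 + 21 days = 2031-02-17.
Next gap: 24 days. 2031-02-17 + 24 days = 2031-03-13.
Next gap: 27 days. 2031-03-13 + 27 days = 2031-04-09.

2031-04-09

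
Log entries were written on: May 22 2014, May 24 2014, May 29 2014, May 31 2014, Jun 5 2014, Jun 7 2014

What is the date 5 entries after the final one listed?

Jun 26 2014

Every event lands on a Thursday or Saturday (gaps cycle 2, 5, 2, 5, 2).
So the schedule is: every Thursday and Saturday.
Next Thursday: Jun 12 2014.
Next Saturday: Jun 14 2014.
Next Thursday: Jun 19 2014.
Next Saturday: Jun 21 2014.
The following Thursday is Jun 26 2014.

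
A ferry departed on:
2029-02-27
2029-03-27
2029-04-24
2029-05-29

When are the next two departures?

All Tuesdays; the gaps (28, 28, 35) vary with month length.
This is the last Tuesday of each month.
June 2029 ends with Tuesday 2029-06-26.
July 2029 ends with Tuesday 2029-07-31.

2029-06-26, 2029-07-31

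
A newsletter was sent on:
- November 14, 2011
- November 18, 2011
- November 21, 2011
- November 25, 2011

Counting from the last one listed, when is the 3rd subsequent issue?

December 5, 2011

Gaps: 4, 3, 4 days — not constant, but cyclic with period 2.
The events fall on every Monday and Friday.
Next Monday: November 28, 2011.
The following Friday is December 2, 2011.
Next Monday: December 5, 2011.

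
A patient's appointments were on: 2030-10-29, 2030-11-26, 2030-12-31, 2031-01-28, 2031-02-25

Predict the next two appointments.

2031-03-25, 2031-04-29

All Tuesdays; the gaps (28, 35, 28, 28) vary with month length.
This is the last Tuesday of each month.
Last Tuesday of March 2031: 2031-03-25.
Last Tuesday of April 2031: 2031-04-29.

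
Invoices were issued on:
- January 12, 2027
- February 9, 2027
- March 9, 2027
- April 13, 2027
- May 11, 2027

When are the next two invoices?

All dates are Tuesdays, 28, 28, 35, 28 days apart.
Specifically, the 2nd Tuesday of each month.
2nd Tuesday of June 2027: June 8, 2027.
2nd Tuesday of July 2027: July 13, 2027.

June 8, 2027; July 13, 2027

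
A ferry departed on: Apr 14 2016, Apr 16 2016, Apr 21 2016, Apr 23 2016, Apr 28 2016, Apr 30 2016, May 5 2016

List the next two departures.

May 7 2016, May 12 2016

Every event lands on a Thursday or Saturday (gaps cycle 2, 5, 2, 5, 2, 5).
So the schedule is: every Thursday and Saturday.
Next Saturday: May 7 2016.
The following Thursday is May 12 2016.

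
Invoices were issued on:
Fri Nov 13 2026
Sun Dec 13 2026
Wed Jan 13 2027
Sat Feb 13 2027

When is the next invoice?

Gaps: 30, 31, 31 days — not constant. Every event is on the 13th of the month.
Pattern: the 13th of each month.
Next: March 2027 → Sat Mar 13 2027.

Sat Mar 13 2027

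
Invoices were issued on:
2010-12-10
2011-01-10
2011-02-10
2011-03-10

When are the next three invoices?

Gaps: 31, 31, 28 days — not constant. Every event is on the 10th of the month.
Pattern: the 10th of each month.
April 2011: 2011-04-10.
Next: May 2011 → 2011-05-10.
June 2011: 2011-06-10.

2011-04-10, 2011-05-10, 2011-06-10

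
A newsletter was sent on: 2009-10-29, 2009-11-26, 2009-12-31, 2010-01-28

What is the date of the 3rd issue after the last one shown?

2010-04-29

These are Thursdays with 28, 35, 28-day gaps.
Each is the final Thursday of its month — 2009-10-29 is past the 28th, so '4th Thursday' doesn't fit.
Last Thursday of February 2010: 2010-02-25.
March 2010 ends with Thursday 2010-03-25.
April 2010 ends with Thursday 2010-04-29.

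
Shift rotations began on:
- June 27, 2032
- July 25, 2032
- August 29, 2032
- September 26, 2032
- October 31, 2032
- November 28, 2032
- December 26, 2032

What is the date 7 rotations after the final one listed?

July 31, 2033

All Sundays; the gaps (28, 35, 28, 35, 28, 28) vary with month length.
This is the last Sunday of each month.
Last Sunday of January 2033: January 30, 2033.
February 2033 ends with Sunday February 27, 2033.
Last Sunday of March 2033: March 27, 2033.
Last Sunday of April 2033: April 24, 2033.
Last Sunday of May 2033: May 29, 2033.
June 2033 ends with Sunday June 26, 2033.
Last Sunday of July 2033: July 31, 2033.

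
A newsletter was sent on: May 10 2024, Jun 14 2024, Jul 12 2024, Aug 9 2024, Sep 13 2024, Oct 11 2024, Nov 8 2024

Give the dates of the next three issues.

All dates are Fridays, 35, 28, 28, 35, 28, 28 days apart.
Specifically, the 2nd Friday of each month.
2nd Friday of December 2024: Dec 13 2024.
2nd Friday of January 2025: Jan 10 2025.
February 2025 — 2nd Friday is Feb 14 2025.

Dec 13 2024, Jan 10 2025, Feb 14 2025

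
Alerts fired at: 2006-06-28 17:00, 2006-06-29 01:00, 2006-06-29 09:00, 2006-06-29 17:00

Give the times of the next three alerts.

Spacing: 8, 8, 8 h — constant 8 h.
2006-06-29 17:00 + 8 h = 2006-06-30 01:00.
2006-06-30 01:00 + 8 h = 2006-06-30 09:00.
2006-06-30 09:00 + 8 h = 2006-06-30 17:00.

2006-06-30 01:00, 2006-06-30 09:00, 2006-06-30 17:00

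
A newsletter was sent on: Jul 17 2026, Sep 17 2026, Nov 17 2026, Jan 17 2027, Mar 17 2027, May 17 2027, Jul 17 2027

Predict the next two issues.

The day-of-month is always 17 (62, 61, 61, 59, 61, 61 days between events).
So this recurs on the 17th of every 2 months.
September 2027: Sep 17 2027.
Next: November 2027 → Nov 17 2027.

Sep 17 2027, Nov 17 2027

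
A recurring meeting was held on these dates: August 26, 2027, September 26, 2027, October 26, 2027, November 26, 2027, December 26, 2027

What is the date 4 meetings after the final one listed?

The day-of-month is always 26 (31, 30, 31, 30 days between events).
So this recurs on the 26th of each month.
January 2028: January 26, 2028.
February 2028: February 26, 2028.
Next: March 2028 → March 26, 2028.
Next: April 2028 → April 26, 2028.

April 26, 2028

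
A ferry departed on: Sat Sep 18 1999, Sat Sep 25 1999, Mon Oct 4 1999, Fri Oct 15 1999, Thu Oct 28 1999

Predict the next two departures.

Gaps: 7, 9, 11, 13 days — each gap is 2 larger than the previous one.
Next gap: 15 days. Thu Oct 28 1999 + 15 days = Fri Nov 12 1999.
Next gap: 17 days. Fri Nov 12 1999 + 17 days = Mon Nov 29 1999.

Fri Nov 12 1999, Mon Nov 29 1999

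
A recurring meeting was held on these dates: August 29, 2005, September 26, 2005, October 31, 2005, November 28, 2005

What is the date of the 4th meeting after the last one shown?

Every date is a Monday; gaps 28, 35, 28 days.
Each is the last Monday of its month (at least one falls on the 29th or later, ruling out '4th Monday').
December 2005 ends with Monday December 26, 2005.
Last Monday of January 2006: January 30, 2006.
Last Monday of February 2006: February 27, 2006.
Last Monday of March 2006: March 27, 2006.

March 27, 2006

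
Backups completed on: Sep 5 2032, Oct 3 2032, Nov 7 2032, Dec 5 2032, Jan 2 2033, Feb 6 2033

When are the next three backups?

Mar 6 2033, Apr 3 2033, May 1 2033

Gaps: 28, 35, 28, 28, 35 days — a mix of 28 and 35. Every date is a Sunday.
Each is the 1st Sunday of its month.
March 2033 — 1st Sunday is Mar 6 2033.
1st Sunday of April 2033: Apr 3 2033.
May 2033 — 1st Sunday is May 1 2033.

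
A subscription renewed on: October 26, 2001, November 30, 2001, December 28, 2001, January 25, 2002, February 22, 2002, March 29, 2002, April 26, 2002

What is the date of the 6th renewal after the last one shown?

These are Fridays with 35, 28, 28, 28, 35, 28-day gaps.
Each is the final Friday of its month — November 30, 2001 is past the 28th, so '4th Friday' doesn't fit.
May 2002 ends with Friday May 31, 2002.
Last Friday of June 2002: June 28, 2002.
July 2002 ends with Friday July 26, 2002.
Last Friday of August 2002: August 30, 2002.
Last Friday of September 2002: September 27, 2002.
October 2002 ends with Friday October 25, 2002.

October 25, 2002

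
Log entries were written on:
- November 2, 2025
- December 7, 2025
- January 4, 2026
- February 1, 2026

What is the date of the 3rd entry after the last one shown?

May 3, 2026

These are Sundays at 28- or 35-day spacing (35, 28, 28).
The pattern: 1st Sunday of the month.
1st Sunday of March 2026: March 1, 2026.
1st Sunday of April 2026: April 5, 2026.
1st Sunday of May 2026: May 3, 2026.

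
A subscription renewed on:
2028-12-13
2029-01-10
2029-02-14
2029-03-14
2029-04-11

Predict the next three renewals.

2029-05-09, 2029-06-13, 2029-07-11

Gaps: 28, 35, 28, 28 days — a mix of 28 and 35. Every date is a Wednesday.
Each is the 2nd Wednesday of its month.
May 2029 — 2nd Wednesday is 2029-05-09.
2nd Wednesday of June 2029: 2029-06-13.
July 2029 — 2nd Wednesday is 2029-07-11.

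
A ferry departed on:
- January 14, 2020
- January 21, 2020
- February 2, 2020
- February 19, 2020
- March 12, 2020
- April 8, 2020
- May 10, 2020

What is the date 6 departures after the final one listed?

The spacing grows by 5 each time: 7, 12, 17, 22, 27, 32 days.
Next gap: 37 days. May 10, 2020 + 37 days = June 16, 2020.
Next gap: 42 days. June 16, 2020 + 42 days = July 28, 2020.
Next gap: 47 days. July 28, 2020 + 47 days = September 13, 2020.
Next gap: 52 days. September 13, 2020 + 52 days = November 4, 2020.
Next gap: 57 days. November 4, 2020 + 57 days = December 31, 2020.
Next gap: 62 days. December 31, 2020 + 62 days = March 3, 2021.

March 3, 2021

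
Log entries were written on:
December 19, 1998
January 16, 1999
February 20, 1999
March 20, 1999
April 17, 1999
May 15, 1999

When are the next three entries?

Gaps: 28, 35, 28, 28, 28 days — a mix of 28 and 35. Every date is a Saturday.
Each is the 3rd Saturday of its month.
3rd Saturday of June 1999: June 19, 1999.
July 1999 — 3rd Saturday is July 17, 1999.
August 1999 — 3rd Saturday is August 21, 1999.

June 19, 1999; July 17, 1999; August 21, 1999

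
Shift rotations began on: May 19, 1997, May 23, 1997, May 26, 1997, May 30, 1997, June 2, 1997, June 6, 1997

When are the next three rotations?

Every event lands on a Monday or Friday (gaps cycle 4, 3, 4, 3, 4).
So the schedule is: every Monday and Friday.
The following Monday is June 9, 1997.
The following Friday is June 13, 1997.
Next Monday: June 16, 1997.

June 9, 1997; June 13, 1997; June 16, 1997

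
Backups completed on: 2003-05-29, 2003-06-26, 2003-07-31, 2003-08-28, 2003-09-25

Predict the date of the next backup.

2003-10-30

All Thursdays; the gaps (28, 35, 28, 28) vary with month length.
This is the last Thursday of each month.
October 2003 ends with Thursday 2003-10-30.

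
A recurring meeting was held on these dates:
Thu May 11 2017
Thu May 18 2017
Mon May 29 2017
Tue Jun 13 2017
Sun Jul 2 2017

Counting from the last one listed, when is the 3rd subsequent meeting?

Thu Sep 21 2017

Gaps: 7, 11, 15, 19 days — each gap is 4 larger than the previous one.
Next gap: 23 days. Sun Jul 2 2017 + 23 days = Tue Jul 25 2017.
Next gap: 27 days. Tue Jul 25 2017 + 27 days = Mon Aug 21 2017.
Next gap: 31 days. Mon Aug 21 2017 + 31 days = Thu Sep 21 2017.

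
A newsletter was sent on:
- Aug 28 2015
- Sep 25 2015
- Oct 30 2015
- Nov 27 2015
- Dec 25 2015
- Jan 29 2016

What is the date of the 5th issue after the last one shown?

All Fridays; the gaps (28, 35, 28, 28, 35) vary with month length.
This is the last Friday of each month.
Last Friday of February 2016: Feb 26 2016.
Last Friday of March 2016: Mar 25 2016.
Last Friday of April 2016: Apr 29 2016.
May 2016 ends with Friday May 27 2016.
June 2016 ends with Friday Jun 24 2016.

Jun 24 2016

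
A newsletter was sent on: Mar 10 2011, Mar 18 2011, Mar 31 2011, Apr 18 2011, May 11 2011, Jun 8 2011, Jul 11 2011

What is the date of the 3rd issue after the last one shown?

Gaps: 8, 13, 18, 23, 28, 33 days — each gap is 5 larger than the previous one.
Next gap: 38 days. Jul 11 2011 + 38 days = Aug 18 2011.
Next gap: 43 days. Aug 18 2011 + 43 days = Sep 30 2011.
Next gap: 48 days. Sep 30 2011 + 48 days = Nov 17 2011.

Nov 17 2011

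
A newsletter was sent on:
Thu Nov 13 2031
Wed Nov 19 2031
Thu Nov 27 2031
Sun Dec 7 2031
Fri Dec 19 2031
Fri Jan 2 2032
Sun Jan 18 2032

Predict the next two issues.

Thu Feb 5 2032, Wed Feb 25 2032

Intervals are 6, 8, 10, 12, 14, 16 days — an arithmetic progression with common difference 2.
Next gap: 18 days. Sun Jan 18 2032 + 18 days = Thu Feb 5 2032.
Next gap: 20 days. Thu Feb 5 2032 + 20 days = Wed Feb 25 2032.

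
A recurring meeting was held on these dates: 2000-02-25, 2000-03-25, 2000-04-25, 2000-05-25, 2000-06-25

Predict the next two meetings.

Gaps: 29, 31, 30, 31 days — not constant. Every event is on the 25th of the month.
Pattern: the 25th of each month.
July 2000: 2000-07-25.
Next: August 2000 → 2000-08-25.

2000-07-25, 2000-08-25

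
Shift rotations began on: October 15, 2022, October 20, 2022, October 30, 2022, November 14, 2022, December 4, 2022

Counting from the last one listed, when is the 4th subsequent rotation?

April 13, 2023

Gaps: 5, 10, 15, 20 days — each gap is 5 larger than the previous one.
Next gap: 25 days. December 4, 2022 + 25 days = December 29, 2022.
Next gap: 30 days. December 29, 2022 + 30 days = January 28, 2023.
Next gap: 35 days. January 28, 2023 + 35 days = March 4, 2023.
Next gap: 40 days. March 4, 2023 + 40 days = April 13, 2023.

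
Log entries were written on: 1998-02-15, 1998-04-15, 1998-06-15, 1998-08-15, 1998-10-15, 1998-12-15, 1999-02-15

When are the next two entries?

1999-04-15, 1999-06-15

Gaps: 59, 61, 61, 61, 61, 62 days — not constant. Every event is on the 15th of the month.
Pattern: the 15th of every 2 months.
April 1999: 1999-04-15.
June 1999: 1999-06-15.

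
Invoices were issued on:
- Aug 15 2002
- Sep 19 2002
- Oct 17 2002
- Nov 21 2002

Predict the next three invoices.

All dates are Thursdays, 35, 28, 35 days apart.
Specifically, the 3rd Thursday of each month.
3rd Thursday of December 2002: Dec 19 2002.
January 2003 — 3rd Thursday is Jan 16 2003.
3rd Thursday of February 2003: Feb 20 2003.

Dec 19 2002, Jan 16 2003, Feb 20 2003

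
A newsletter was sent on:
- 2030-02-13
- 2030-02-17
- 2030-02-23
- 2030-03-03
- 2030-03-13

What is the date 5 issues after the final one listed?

2030-06-01

Intervals are 4, 6, 8, 10 days — an arithmetic progression with common difference 2.
Next gap: 12 days. 2030-03-13 + 12 days = 2030-03-25.
Next gap: 14 days. 2030-03-25 + 14 days = 2030-04-08.
Next gap: 16 days. 2030-04-08 + 16 days = 2030-04-24.
Next gap: 18 days. 2030-04-24 + 18 days = 2030-05-12.
Next gap: 20 days. 2030-05-12 + 20 days = 2030-06-01.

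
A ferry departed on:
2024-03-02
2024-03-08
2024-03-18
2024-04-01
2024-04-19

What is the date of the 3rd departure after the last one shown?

The spacing grows by 4 each time: 6, 10, 14, 18 days.
Next gap: 22 days. 2024-04-19 + 22 days = 2024-05-11.
Next gap: 26 days. 2024-05-11 + 26 days = 2024-06-06.
Next gap: 30 days. 2024-06-06 + 30 days = 2024-07-06.

2024-07-06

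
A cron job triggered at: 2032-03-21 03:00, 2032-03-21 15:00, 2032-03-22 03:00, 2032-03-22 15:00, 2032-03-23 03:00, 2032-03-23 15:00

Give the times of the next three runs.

2032-03-24 03:00, 2032-03-24 15:00, 2032-03-25 03:00

The interval is a steady 12 hours (12, 12, 12, 12, 12).
2032-03-23 15:00 + 12 h = 2032-03-24 03:00.
2032-03-24 03:00 + 12 h = 2032-03-24 15:00.
2032-03-24 15:00 + 12 h = 2032-03-25 03:00.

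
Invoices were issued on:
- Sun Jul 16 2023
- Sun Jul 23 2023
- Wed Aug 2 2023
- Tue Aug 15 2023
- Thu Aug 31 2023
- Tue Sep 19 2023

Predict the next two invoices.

Wed Oct 11 2023, Sun Nov 5 2023

Gaps: 7, 10, 13, 16, 19 days — each gap is 3 larger than the previous one.
Next gap: 22 days. Tue Sep 19 2023 + 22 days = Wed Oct 11 2023.
Next gap: 25 days. Wed Oct 11 2023 + 25 days = Sun Nov 5 2023.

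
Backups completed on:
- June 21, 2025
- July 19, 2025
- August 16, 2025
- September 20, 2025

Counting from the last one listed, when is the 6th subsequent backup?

March 21, 2026

These are Saturdays at 28- or 35-day spacing (28, 28, 35).
The pattern: 3rd Saturday of the month.
October 2025 — 3rd Saturday is October 18, 2025.
November 2025 — 3rd Saturday is November 15, 2025.
December 2025 — 3rd Saturday is December 20, 2025.
January 2026 — 3rd Saturday is January 17, 2026.
February 2026 — 3rd Saturday is February 21, 2026.
March 2026 — 3rd Saturday is March 21, 2026.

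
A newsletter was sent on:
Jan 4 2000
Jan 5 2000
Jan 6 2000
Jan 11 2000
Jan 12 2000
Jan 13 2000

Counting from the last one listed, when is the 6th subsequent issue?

Jan 27 2000

Gaps: 1, 1, 5, 1, 1 days — not constant, but cyclic with period 3.
The events fall on every Tuesday, Wednesday and Thursday.
Next Tuesday: Jan 18 2000.
Next Wednesday: Jan 19 2000.
The following Thursday is Jan 20 2000.
The following Tuesday is Jan 25 2000.
The following Wednesday is Jan 26 2000.
Next Thursday: Jan 27 2000.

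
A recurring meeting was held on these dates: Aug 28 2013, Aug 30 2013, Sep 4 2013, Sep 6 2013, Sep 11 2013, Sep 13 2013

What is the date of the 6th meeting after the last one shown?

Oct 4 2013

Gaps: 2, 5, 2, 5, 2 days — not constant, but cyclic with period 2.
The events fall on every Wednesday and Friday.
The following Wednesday is Sep 18 2013.
The following Friday is Sep 20 2013.
The following Wednesday is Sep 25 2013.
The following Friday is Sep 27 2013.
The following Wednesday is Oct 2 2013.
The following Friday is Oct 4 2013.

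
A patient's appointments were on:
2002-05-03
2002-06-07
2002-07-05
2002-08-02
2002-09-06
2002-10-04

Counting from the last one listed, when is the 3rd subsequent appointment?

2003-01-03

All dates are Fridays, 35, 28, 28, 35, 28 days apart.
Specifically, the 1st Friday of each month.
November 2002 — 1st Friday is 2002-11-01.
1st Friday of December 2002: 2002-12-06.
1st Friday of January 2003: 2003-01-03.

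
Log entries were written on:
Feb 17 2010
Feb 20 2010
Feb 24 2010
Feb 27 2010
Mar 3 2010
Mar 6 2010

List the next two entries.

Gaps: 3, 4, 3, 4, 3 days — not constant, but cyclic with period 2.
The events fall on every Wednesday and Saturday.
The following Wednesday is Mar 10 2010.
The following Saturday is Mar 13 2010.

Mar 10 2010, Mar 13 2010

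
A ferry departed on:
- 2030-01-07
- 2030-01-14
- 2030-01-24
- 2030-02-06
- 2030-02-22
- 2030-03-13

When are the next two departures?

The spacing grows by 3 each time: 7, 10, 13, 16, 19 days.
Next gap: 22 days. 2030-03-13 + 22 days = 2030-04-04.
Next gap: 25 days. 2030-04-04 + 25 days = 2030-04-29.

2030-04-04, 2030-04-29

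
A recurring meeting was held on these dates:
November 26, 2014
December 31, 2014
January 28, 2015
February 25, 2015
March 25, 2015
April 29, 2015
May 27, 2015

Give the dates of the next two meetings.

Every date is a Wednesday; gaps 35, 28, 28, 28, 35, 28 days.
Each is the last Wednesday of its month (at least one falls on the 29th or later, ruling out '4th Wednesday').
June 2015 ends with Wednesday June 24, 2015.
Last Wednesday of July 2015: July 29, 2015.

June 24, 2015; July 29, 2015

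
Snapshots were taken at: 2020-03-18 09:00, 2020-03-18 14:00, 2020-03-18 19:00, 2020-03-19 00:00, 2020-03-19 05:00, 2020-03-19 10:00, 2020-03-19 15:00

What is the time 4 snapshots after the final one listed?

2020-03-20 11:00

Spacing: 5, 5, 5, 5, 5, 5 h — constant 5 h.
2020-03-19 15:00 + 5 h = 2020-03-19 20:00.
2020-03-19 20:00 + 5 h = 2020-03-20 01:00.
2020-03-20 01:00 + 5 h = 2020-03-20 06:00.
2020-03-20 06:00 + 5 h = 2020-03-20 11:00.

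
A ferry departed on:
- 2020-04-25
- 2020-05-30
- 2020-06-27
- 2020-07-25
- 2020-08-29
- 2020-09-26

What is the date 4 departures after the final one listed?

All Saturdays; the gaps (35, 28, 28, 35, 28) vary with month length.
This is the last Saturday of each month.
Last Saturday of October 2020: 2020-10-31.
Last Saturday of November 2020: 2020-11-28.
Last Saturday of December 2020: 2020-12-26.
Last Saturday of January 2021: 2021-01-30.

2021-01-30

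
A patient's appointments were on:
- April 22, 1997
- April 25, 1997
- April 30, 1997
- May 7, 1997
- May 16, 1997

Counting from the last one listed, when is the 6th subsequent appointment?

August 20, 1997

The spacing grows by 2 each time: 3, 5, 7, 9 days.
Next gap: 11 days. May 16, 1997 + 11 days = May 27, 1997.
Next gap: 13 days. May 27, 1997 + 13 days = June 9, 1997.
Next gap: 15 days. June 9, 1997 + 15 days = June 24, 1997.
Next gap: 17 days. June 24, 1997 + 17 days = July 11, 1997.
Next gap: 19 days. July 11, 1997 + 19 days = July 30, 1997.
Next gap: 21 days. July 30, 1997 + 21 days = August 20, 1997.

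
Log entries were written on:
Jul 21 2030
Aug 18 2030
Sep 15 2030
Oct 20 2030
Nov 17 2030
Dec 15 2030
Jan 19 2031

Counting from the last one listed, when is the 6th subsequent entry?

Jul 20 2031

These are Sundays at 28- or 35-day spacing (28, 28, 35, 28, 28, 35).
The pattern: 3rd Sunday of the month.
February 2031 — 3rd Sunday is Feb 16 2031.
3rd Sunday of March 2031: Mar 16 2031.
3rd Sunday of April 2031: Apr 20 2031.
3rd Sunday of May 2031: May 18 2031.
June 2031 — 3rd Sunday is Jun 15 2031.
July 2031 — 3rd Sunday is Jul 20 2031.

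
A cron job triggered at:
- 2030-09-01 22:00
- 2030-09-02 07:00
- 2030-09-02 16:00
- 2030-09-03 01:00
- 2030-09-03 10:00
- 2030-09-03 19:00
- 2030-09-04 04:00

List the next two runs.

2030-09-04 13:00, 2030-09-04 22:00

Spacing: 9, 9, 9, 9, 9, 9 h — constant 9 h.
2030-09-04 04:00 + 9 h = 2030-09-04 13:00.
2030-09-04 13:00 + 9 h = 2030-09-04 22:00.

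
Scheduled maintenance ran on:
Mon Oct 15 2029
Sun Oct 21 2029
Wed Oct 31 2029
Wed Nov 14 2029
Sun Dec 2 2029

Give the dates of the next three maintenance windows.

Mon Dec 24 2029, Sat Jan 19 2030, Mon Feb 18 2030

Gaps: 6, 10, 14, 18 days — each gap is 4 larger than the previous one.
Next gap: 22 days. Sun Dec 2 2029 + 22 days = Mon Dec 24 2029.
Next gap: 26 days. Mon Dec 24 2029 + 26 days = Sat Jan 19 2030.
Next gap: 30 days. Sat Jan 19 2030 + 30 days = Mon Feb 18 2030.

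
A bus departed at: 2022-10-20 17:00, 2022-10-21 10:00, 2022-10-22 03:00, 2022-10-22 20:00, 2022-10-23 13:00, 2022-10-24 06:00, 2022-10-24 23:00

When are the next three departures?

2022-10-25 16:00, 2022-10-26 09:00, 2022-10-27 02:00

The interval is a steady 17 hours (17, 17, 17, 17, 17, 17).
2022-10-24 23:00 + 17 h = 2022-10-25 16:00.
2022-10-25 16:00 + 17 h = 2022-10-26 09:00.
2022-10-26 09:00 + 17 h = 2022-10-27 02:00.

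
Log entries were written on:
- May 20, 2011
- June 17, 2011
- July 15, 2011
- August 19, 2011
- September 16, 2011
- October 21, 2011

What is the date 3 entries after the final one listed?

January 20, 2012

These are Fridays at 28- or 35-day spacing (28, 28, 35, 28, 35).
The pattern: 3rd Friday of the month.
3rd Friday of November 2011: November 18, 2011.
3rd Friday of December 2011: December 16, 2011.
3rd Friday of January 2012: January 20, 2012.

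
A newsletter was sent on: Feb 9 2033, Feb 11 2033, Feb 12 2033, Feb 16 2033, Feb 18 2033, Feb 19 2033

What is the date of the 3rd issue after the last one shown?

Feb 26 2033

The gap pattern 2, 1, 4, 2, 1 repeats every 3 events.
These are the Wednesdays, Fridays and Saturdays of each week.
The following Wednesday is Feb 23 2033.
The following Friday is Feb 25 2033.
Next Saturday: Feb 26 2033.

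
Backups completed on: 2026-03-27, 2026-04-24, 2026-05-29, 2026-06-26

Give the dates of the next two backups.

All Fridays; the gaps (28, 35, 28) vary with month length.
This is the last Friday of each month.
Last Friday of July 2026: 2026-07-31.
Last Friday of August 2026: 2026-08-28.

2026-07-31, 2026-08-28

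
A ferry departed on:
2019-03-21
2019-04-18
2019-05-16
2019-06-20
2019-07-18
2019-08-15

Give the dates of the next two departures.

Gaps: 28, 28, 35, 28, 28 days — a mix of 28 and 35. Every date is a Thursday.
Each is the 3rd Thursday of its month.
September 2019 — 3rd Thursday is 2019-09-19.
3rd Thursday of October 2019: 2019-10-17.

2019-09-19, 2019-10-17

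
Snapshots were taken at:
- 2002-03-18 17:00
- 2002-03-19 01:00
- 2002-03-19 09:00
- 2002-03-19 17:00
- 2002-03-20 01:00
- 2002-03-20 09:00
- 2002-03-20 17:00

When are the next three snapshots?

2002-03-21 01:00, 2002-03-21 09:00, 2002-03-21 17:00

Spacing: 8, 8, 8, 8, 8, 8 h — constant 8 h.
2002-03-20 17:00 + 8 h = 2002-03-21 01:00.
2002-03-21 01:00 + 8 h = 2002-03-21 09:00.
2002-03-21 09:00 + 8 h = 2002-03-21 17:00.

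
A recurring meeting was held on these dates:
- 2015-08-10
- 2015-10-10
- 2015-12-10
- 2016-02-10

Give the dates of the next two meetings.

2016-04-10, 2016-06-10

Each date is the 10th; the gaps (61, 61, 62) track the month lengths.
The rule is the 10th of every 2 months.
Next: April 2016 → 2016-04-10.
Next: June 2016 → 2016-06-10.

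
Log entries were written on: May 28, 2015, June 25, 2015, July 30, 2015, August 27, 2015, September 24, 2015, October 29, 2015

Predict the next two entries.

All Thursdays; the gaps (28, 35, 28, 28, 35) vary with month length.
This is the last Thursday of each month.
Last Thursday of November 2015: November 26, 2015.
Last Thursday of December 2015: December 31, 2015.

November 26, 2015; December 31, 2015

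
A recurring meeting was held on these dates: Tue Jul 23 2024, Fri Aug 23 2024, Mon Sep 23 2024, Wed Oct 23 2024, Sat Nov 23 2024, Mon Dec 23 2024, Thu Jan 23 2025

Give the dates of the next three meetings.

Each date is the 23rd; the gaps (31, 31, 30, 31, 30, 31) track the month lengths.
The rule is the 23rd of each month.
Next: February 2025 → Sun Feb 23 2025.
Next: March 2025 → Sun Mar 23 2025.
April 2025: Wed Apr 23 2025.

Sun Feb 23 2025, Sun Mar 23 2025, Wed Apr 23 2025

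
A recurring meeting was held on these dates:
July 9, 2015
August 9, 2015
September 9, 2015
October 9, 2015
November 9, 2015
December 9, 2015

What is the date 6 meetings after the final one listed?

Gaps: 31, 31, 30, 31, 30 days — not constant. Every event is on the 9th of the month.
Pattern: the 9th of each month.
Next: January 2016 → January 9, 2016.
Next: February 2016 → February 9, 2016.
Next: March 2016 → March 9, 2016.
Next: April 2016 → April 9, 2016.
May 2016: May 9, 2016.
Next: June 2016 → June 9, 2016.

June 9, 2016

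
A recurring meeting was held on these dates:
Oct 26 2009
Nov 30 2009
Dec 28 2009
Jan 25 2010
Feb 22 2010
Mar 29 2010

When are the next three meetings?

All Mondays; the gaps (35, 28, 28, 28, 35) vary with month length.
This is the last Monday of each month.
April 2010 ends with Monday Apr 26 2010.
May 2010 ends with Monday May 31 2010.
Last Monday of June 2010: Jun 28 2010.

Apr 26 2010, May 31 2010, Jun 28 2010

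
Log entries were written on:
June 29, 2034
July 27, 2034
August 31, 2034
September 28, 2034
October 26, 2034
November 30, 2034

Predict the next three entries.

These are Thursdays with 28, 35, 28, 28, 35-day gaps.
Each is the final Thursday of its month — June 29, 2034 is past the 28th, so '4th Thursday' doesn't fit.
Last Thursday of December 2034: December 28, 2034.
January 2035 ends with Thursday January 25, 2035.
Last Thursday of February 2035: February 22, 2035.

December 28, 2034; January 25, 2035; February 22, 2035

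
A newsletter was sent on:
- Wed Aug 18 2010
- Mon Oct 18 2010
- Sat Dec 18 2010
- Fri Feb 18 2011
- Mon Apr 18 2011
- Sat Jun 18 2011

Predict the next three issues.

Gaps: 61, 61, 62, 59, 61 days — not constant. Every event is on the 18th of the month.
Pattern: the 18th of every 2 months.
August 2011: Thu Aug 18 2011.
October 2011: Tue Oct 18 2011.
December 2011: Sun Dec 18 2011.

Thu Aug 18 2011, Tue Oct 18 2011, Sun Dec 18 2011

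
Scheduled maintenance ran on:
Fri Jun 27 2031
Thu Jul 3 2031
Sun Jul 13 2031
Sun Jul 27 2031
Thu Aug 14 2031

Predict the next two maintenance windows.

Fri Sep 5 2031, Wed Oct 1 2031

Gaps: 6, 10, 14, 18 days — each gap is 4 larger than the previous one.
Next gap: 22 days. Thu Aug 14 2031 + 22 days = Fri Sep 5 2031.
Next gap: 26 days. Fri Sep 5 2031 + 26 days = Wed Oct 1 2031.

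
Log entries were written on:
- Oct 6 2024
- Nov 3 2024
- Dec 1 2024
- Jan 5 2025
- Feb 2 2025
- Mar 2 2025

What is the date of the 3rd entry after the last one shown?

Jun 1 2025

Gaps: 28, 28, 35, 28, 28 days — a mix of 28 and 35. Every date is a Sunday.
Each is the 1st Sunday of its month.
1st Sunday of April 2025: Apr 6 2025.
1st Sunday of May 2025: May 4 2025.
June 2025 — 1st Sunday is Jun 1 2025.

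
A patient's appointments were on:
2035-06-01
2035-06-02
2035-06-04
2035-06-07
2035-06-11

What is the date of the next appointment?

2035-06-16

Gaps: 1, 2, 3, 4 days — each gap is 1 larger than the previous one.
Next gap: 5 days. 2035-06-11 + 5 days = 2035-06-16.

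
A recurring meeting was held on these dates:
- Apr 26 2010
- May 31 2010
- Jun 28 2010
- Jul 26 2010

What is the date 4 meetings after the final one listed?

Nov 29 2010

All Mondays; the gaps (35, 28, 28) vary with month length.
This is the last Monday of each month.
August 2010 ends with Monday Aug 30 2010.
Last Monday of September 2010: Sep 27 2010.
Last Monday of October 2010: Oct 25 2010.
Last Monday of November 2010: Nov 29 2010.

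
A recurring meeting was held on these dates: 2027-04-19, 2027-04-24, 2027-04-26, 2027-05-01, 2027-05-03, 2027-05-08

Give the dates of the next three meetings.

Every event lands on a Monday or Saturday (gaps cycle 5, 2, 5, 2, 5).
So the schedule is: every Monday and Saturday.
The following Monday is 2027-05-10.
Next Saturday: 2027-05-15.
Next Monday: 2027-05-17.

2027-05-10, 2027-05-15, 2027-05-17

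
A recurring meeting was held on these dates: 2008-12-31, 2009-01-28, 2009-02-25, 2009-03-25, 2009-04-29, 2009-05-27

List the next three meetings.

2009-06-24, 2009-07-29, 2009-08-26

All Wednesdays; the gaps (28, 28, 28, 35, 28) vary with month length.
This is the last Wednesday of each month.
June 2009 ends with Wednesday 2009-06-24.
July 2009 ends with Wednesday 2009-07-29.
Last Wednesday of August 2009: 2009-08-26.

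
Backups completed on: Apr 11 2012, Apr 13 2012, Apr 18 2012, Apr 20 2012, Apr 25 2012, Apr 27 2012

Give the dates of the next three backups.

May 2 2012, May 4 2012, May 9 2012

The gap pattern 2, 5, 2, 5, 2 repeats every 2 events.
These are the Wednesdays and Fridays of each week.
Next Wednesday: May 2 2012.
Next Friday: May 4 2012.
Next Wednesday: May 9 2012.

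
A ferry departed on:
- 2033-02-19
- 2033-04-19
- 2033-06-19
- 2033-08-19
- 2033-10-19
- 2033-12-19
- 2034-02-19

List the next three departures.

Each date is the 19th; the gaps (59, 61, 61, 61, 61, 62) track the month lengths.
The rule is the 19th of every 2 months.
April 2034: 2034-04-19.
Next: June 2034 → 2034-06-19.
Next: August 2034 → 2034-08-19.

2034-04-19, 2034-06-19, 2034-08-19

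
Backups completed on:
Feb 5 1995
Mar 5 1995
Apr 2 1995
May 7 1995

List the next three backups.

All dates are Sundays, 28, 28, 35 days apart.
Specifically, the 1st Sunday of each month.
1st Sunday of June 1995: Jun 4 1995.
July 1995 — 1st Sunday is Jul 2 1995.
August 1995 — 1st Sunday is Aug 6 1995.

Jun 4 1995, Jul 2 1995, Aug 6 1995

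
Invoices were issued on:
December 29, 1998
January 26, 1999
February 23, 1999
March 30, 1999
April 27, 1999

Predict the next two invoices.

These are Tuesdays with 28, 28, 35, 28-day gaps.
Each is the final Tuesday of its month — December 29, 1998 is past the 28th, so '4th Tuesday' doesn't fit.
May 1999 ends with Tuesday May 25, 1999.
June 1999 ends with Tuesday June 29, 1999.

May 25, 1999; June 29, 1999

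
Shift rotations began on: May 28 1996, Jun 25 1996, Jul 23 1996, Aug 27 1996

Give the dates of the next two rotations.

Sep 24 1996, Oct 22 1996

Gaps: 28, 28, 35 days — a mix of 28 and 35. Every date is a Tuesday.
Each is the 4th Tuesday of its month.
September 1996 — 4th Tuesday is Sep 24 1996.
October 1996 — 4th Tuesday is Oct 22 1996.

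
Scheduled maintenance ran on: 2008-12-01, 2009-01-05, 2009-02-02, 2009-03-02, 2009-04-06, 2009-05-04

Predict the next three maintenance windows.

These are Mondays at 28- or 35-day spacing (35, 28, 28, 35, 28).
The pattern: 1st Monday of the month.
June 2009 — 1st Monday is 2009-06-01.
July 2009 — 1st Monday is 2009-07-06.
August 2009 — 1st Monday is 2009-08-03.

2009-06-01, 2009-07-06, 2009-08-03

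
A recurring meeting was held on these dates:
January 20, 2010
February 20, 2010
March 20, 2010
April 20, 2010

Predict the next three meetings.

May 20, 2010; June 20, 2010; July 20, 2010

Each date is the 20th; the gaps (31, 28, 31) track the month lengths.
The rule is the 20th of each month.
May 2010: May 20, 2010.
Next: June 2010 → June 20, 2010.
July 2010: July 20, 2010.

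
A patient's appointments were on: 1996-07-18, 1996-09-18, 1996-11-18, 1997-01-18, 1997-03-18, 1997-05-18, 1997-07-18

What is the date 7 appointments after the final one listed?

1998-09-18

Gaps: 62, 61, 61, 59, 61, 61 days — not constant. Every event is on the 18th of the month.
Pattern: the 18th of every 2 months.
Next: September 1997 → 1997-09-18.
November 1997: 1997-11-18.
Next: January 1998 → 1998-01-18.
March 1998: 1998-03-18.
Next: May 1998 → 1998-05-18.
Next: July 1998 → 1998-07-18.
September 1998: 1998-09-18.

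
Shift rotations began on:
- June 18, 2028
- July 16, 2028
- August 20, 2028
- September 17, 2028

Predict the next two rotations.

Gaps: 28, 35, 28 days — a mix of 28 and 35. Every date is a Sunday.
Each is the 3rd Sunday of its month.
October 2028 — 3rd Sunday is October 15, 2028.
3rd Sunday of November 2028: November 19, 2028.

October 15, 2028; November 19, 2028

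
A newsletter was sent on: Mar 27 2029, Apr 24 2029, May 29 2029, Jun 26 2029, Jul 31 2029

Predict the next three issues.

Aug 28 2029, Sep 25 2029, Oct 30 2029

Every date is a Tuesday; gaps 28, 35, 28, 35 days.
Each is the last Tuesday of its month (at least one falls on the 29th or later, ruling out '4th Tuesday').
August 2029 ends with Tuesday Aug 28 2029.
Last Tuesday of September 2029: Sep 25 2029.
October 2029 ends with Tuesday Oct 30 2029.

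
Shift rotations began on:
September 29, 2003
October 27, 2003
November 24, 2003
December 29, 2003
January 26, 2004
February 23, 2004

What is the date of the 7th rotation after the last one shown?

September 27, 2004

All Mondays; the gaps (28, 28, 35, 28, 28) vary with month length.
This is the last Monday of each month.
March 2004 ends with Monday March 29, 2004.
Last Monday of April 2004: April 26, 2004.
May 2004 ends with Monday May 31, 2004.
June 2004 ends with Monday June 28, 2004.
Last Monday of July 2004: July 26, 2004.
August 2004 ends with Monday August 30, 2004.
September 2004 ends with Monday September 27, 2004.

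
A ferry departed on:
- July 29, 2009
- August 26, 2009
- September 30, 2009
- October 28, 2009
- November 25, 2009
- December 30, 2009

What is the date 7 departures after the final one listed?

Every date is a Wednesday; gaps 28, 35, 28, 28, 35 days.
Each is the last Wednesday of its month (at least one falls on the 29th or later, ruling out '4th Wednesday').
January 2010 ends with Wednesday January 27, 2010.
February 2010 ends with Wednesday February 24, 2010.
March 2010 ends with Wednesday March 31, 2010.
Last Wednesday of April 2010: April 28, 2010.
May 2010 ends with Wednesday May 26, 2010.
June 2010 ends with Wednesday June 30, 2010.
Last Wednesday of July 2010: July 28, 2010.

July 28, 2010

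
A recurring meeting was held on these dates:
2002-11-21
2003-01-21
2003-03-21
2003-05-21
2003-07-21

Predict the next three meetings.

Each date is the 21st; the gaps (61, 59, 61, 61) track the month lengths.
The rule is the 21st of every 2 months.
September 2003: 2003-09-21.
Next: November 2003 → 2003-11-21.
January 2004: 2004-01-21.

2003-09-21, 2003-11-21, 2004-01-21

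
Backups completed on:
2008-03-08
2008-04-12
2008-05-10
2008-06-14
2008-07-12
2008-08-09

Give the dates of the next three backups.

2008-09-13, 2008-10-11, 2008-11-08

Gaps: 35, 28, 35, 28, 28 days — a mix of 28 and 35. Every date is a Saturday.
Each is the 2nd Saturday of its month.
September 2008 — 2nd Saturday is 2008-09-13.
2nd Saturday of October 2008: 2008-10-11.
2nd Saturday of November 2008: 2008-11-08.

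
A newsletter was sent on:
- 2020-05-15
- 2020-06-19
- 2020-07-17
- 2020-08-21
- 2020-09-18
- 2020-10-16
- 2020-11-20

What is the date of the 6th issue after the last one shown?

2021-05-21

All dates are Fridays, 35, 28, 35, 28, 28, 35 days apart.
Specifically, the 3rd Friday of each month.
3rd Friday of December 2020: 2020-12-18.
3rd Friday of January 2021: 2021-01-15.
February 2021 — 3rd Friday is 2021-02-19.
March 2021 — 3rd Friday is 2021-03-19.
April 2021 — 3rd Friday is 2021-04-16.
May 2021 — 3rd Friday is 2021-05-21.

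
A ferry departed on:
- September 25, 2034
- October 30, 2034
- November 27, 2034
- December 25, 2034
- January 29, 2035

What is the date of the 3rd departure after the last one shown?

April 30, 2035

These are Mondays with 35, 28, 28, 35-day gaps.
Each is the final Monday of its month — October 30, 2034 is past the 28th, so '4th Monday' doesn't fit.
February 2035 ends with Monday February 26, 2035.
March 2035 ends with Monday March 26, 2035.
Last Monday of April 2035: April 30, 2035.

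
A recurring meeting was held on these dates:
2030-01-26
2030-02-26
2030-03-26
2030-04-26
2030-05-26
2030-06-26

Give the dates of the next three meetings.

Gaps: 31, 28, 31, 30, 31 days — not constant. Every event is on the 26th of the month.
Pattern: the 26th of each month.
Next: July 2030 → 2030-07-26.
August 2030: 2030-08-26.
September 2030: 2030-09-26.

2030-07-26, 2030-08-26, 2030-09-26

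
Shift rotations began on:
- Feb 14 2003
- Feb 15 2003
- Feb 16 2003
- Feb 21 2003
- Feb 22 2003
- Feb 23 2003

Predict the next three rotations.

Every event lands on a Friday or Saturday or Sunday (gaps cycle 1, 1, 5, 1, 1).
So the schedule is: every Friday, Saturday and Sunday.
Next Friday: Feb 28 2003.
The following Saturday is Mar 1 2003.
The following Sunday is Mar 2 2003.

Feb 28 2003, Mar 1 2003, Mar 2 2003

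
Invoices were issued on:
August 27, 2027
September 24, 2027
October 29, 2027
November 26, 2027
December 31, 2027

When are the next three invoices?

Every date is a Friday; gaps 28, 35, 28, 35 days.
Each is the last Friday of its month (at least one falls on the 29th or later, ruling out '4th Friday').
January 2028 ends with Friday January 28, 2028.
February 2028 ends with Friday February 25, 2028.
March 2028 ends with Friday March 31, 2028.

January 28, 2028; February 25, 2028; March 31, 2028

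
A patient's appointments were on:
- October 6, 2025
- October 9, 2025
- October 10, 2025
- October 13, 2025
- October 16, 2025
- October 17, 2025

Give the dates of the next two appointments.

The gap pattern 3, 1, 3, 3, 1 repeats every 3 events.
These are the Mondays, Thursdays and Fridays of each week.
The following Monday is October 20, 2025.
Next Thursday: October 23, 2025.

October 20, 2025; October 23, 2025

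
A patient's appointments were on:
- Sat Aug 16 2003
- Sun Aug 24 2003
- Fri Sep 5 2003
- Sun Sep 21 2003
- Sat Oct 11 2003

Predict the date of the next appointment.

Gaps: 8, 12, 16, 20 days — each gap is 4 larger than the previous one.
Next gap: 24 days. Sat Oct 11 2003 + 24 days = Tue Nov 4 2003.

Tue Nov 4 2003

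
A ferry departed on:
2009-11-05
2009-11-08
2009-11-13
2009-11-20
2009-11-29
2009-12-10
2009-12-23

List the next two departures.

The spacing grows by 2 each time: 3, 5, 7, 9, 11, 13 days.
Next gap: 15 days. 2009-12-23 + 15 days = 2010-01-07.
Next gap: 17 days. 2010-01-07 + 17 days = 2010-01-24.

2010-01-07, 2010-01-24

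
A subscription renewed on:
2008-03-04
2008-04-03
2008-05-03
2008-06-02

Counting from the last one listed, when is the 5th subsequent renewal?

The spacing is 30, 30, 30 days — always 30 days.
2008-06-02 + 30 days = 2008-07-02.
2008-07-02 + 30 days = 2008-08-01.
2008-08-01 + 30 days = 2008-08-31.
2008-08-31 + 30 days = 2008-09-30.
2008-09-30 + 30 days = 2008-10-30.

2008-10-30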